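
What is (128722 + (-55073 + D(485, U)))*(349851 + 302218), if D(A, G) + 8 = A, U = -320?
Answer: 48335266694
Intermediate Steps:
D(A, G) = -8 + A
(128722 + (-55073 + D(485, U)))*(349851 + 302218) = (128722 + (-55073 + (-8 + 485)))*(349851 + 302218) = (128722 + (-55073 + 477))*652069 = (128722 - 54596)*652069 = 74126*652069 = 48335266694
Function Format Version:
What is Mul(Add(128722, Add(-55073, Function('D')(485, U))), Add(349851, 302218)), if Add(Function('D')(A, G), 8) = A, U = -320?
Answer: 48335266694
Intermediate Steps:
Function('D')(A, G) = Add(-8, A)
Mul(Add(128722, Add(-55073, Function('D')(485, U))), Add(349851, 302218)) = Mul(Add(128722, Add(-55073, Add(-8, 485))), Add(349851, 302218)) = Mul(Add(128722, Add(-55073, 477)), 652069) = Mul(Add(128722, -54596), 652069) = Mul(74126, 652069) = 48335266694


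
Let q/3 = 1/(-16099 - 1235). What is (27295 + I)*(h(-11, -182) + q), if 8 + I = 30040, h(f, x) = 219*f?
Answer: -265982050127/1926 ≈ -1.3810e+8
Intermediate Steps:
I = 30032 (I = -8 + 30040 = 30032)
q = -1/5778 (q = 3/(-16099 - 1235) = 3/(-17334) = 3*(-1/17334) = -1/5778 ≈ -0.00017307)
(27295 + I)*(h(-11, -182) + q) = (27295 + 30032)*(219*(-11) - 1/5778) = 57327*(-2409 - 1/5778) = 57327*(-13919203/5778) = -265982050127/1926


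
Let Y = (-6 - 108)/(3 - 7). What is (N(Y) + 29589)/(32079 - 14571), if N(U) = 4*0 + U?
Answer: 19745/11672 ≈ 1.6917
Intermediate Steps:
Y = 57/2 (Y = -114/(-4) = -114*(-¼) = 57/2 ≈ 28.500)
N(U) = U (N(U) = 0 + U = U)
(N(Y) + 29589)/(32079 - 14571) = (57/2 + 29589)/(32079 - 14571) = (59235/2)/17508 = (59235/2)*(1/17508) = 19745/11672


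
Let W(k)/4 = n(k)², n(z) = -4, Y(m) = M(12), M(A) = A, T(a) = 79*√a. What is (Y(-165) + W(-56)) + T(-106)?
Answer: 76 + 79*I*√106 ≈ 76.0 + 813.35*I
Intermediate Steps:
Y(m) = 12
W(k) = 64 (W(k) = 4*(-4)² = 4*16 = 64)
(Y(-165) + W(-56)) + T(-106) = (12 + 64) + 79*√(-106) = 76 + 79*(I*√106) = 76 + 79*I*√106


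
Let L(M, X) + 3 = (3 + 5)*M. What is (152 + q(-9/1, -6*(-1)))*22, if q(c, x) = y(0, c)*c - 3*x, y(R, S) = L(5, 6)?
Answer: -4378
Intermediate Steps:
L(M, X) = -3 + 8*M (L(M, X) = -3 + (3 + 5)*M = -3 + 8*M)
y(R, S) = 37 (y(R, S) = -3 + 8*5 = -3 + 40 = 37)
q(c, x) = -3*x + 37*c (q(c, x) = 37*c - 3*x = -3*x + 37*c)
(152 + q(-9/1, -6*(-1)))*22 = (152 + (-(-18)*(-1) + 37*(-9/1)))*22 = (152 + (-3*6 + 37*(-9*1)))*22 = (152 + (-18 + 37*(-9)))*22 = (152 + (-18 - 333))*22 = (152 - 351)*22 = -199*22 = -4378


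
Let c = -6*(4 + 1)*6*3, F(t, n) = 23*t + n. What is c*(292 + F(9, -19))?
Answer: -259200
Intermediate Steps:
F(t, n) = n + 23*t
c = -540 (c = -30*6*3 = -6*30*3 = -180*3 = -540)
c*(292 + F(9, -19)) = -540*(292 + (-19 + 23*9)) = -540*(292 + (-19 + 207)) = -540*(292 + 188) = -540*480 = -259200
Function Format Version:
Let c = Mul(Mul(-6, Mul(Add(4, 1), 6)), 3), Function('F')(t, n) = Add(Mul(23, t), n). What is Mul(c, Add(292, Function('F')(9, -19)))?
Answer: -259200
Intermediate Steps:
Function('F')(t, n) = Add(n, Mul(23, t))
c = -540 (c = Mul(Mul(-6, Mul(5, 6)), 3) = Mul(Mul(-6, 30), 3) = Mul(-180, 3) = -540)
Mul(c, Add(292, Function('F')(9, -19))) = Mul(-540, Add(292, Add(-19, Mul(23, 9)))) = Mul(-540, Add(292, Add(-19, 207))) = Mul(-540, Add(292, 188)) = Mul(-540, 480) = -259200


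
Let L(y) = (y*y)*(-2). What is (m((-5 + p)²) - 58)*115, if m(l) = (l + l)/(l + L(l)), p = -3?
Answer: -847320/127 ≈ -6671.8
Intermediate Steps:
L(y) = -2*y² (L(y) = y²*(-2) = -2*y²)
m(l) = 2*l/(l - 2*l²) (m(l) = (l + l)/(l - 2*l²) = (2*l)/(l - 2*l²) = 2*l/(l - 2*l²))
(m((-5 + p)²) - 58)*115 = (-2/(-1 + 2*(-5 - 3)²) - 58)*115 = (-2/(-1 + 2*(-8)²) - 58)*115 = (-2/(-1 + 2*64) - 58)*115 = (-2/(-1 + 128) - 58)*115 = (-2/127 - 58)*115 = -7368/127*115 = -847320/127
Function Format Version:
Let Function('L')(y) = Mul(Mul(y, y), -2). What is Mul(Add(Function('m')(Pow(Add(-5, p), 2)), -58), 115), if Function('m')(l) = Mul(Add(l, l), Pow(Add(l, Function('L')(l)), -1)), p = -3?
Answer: Rational(-847320, 127) ≈ -6671.8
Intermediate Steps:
Function('L')(y) = Mul(-2, Pow(y, 2)) (Function('L')(y) = Mul(Pow(y, 2), -2) = Mul(-2, Pow(y, 2)))
Function('m')(l) = Mul(2, l, Pow(Add(l, Mul(-2, Pow(l, 2))), -1)) (Function('m')(l) = Mul(Add(l, l), Pow(Add(l, Mul(-2, Pow(l, 2))), -1)) = Mul(Mul(2, l), Pow(Add(l, Mul(-2, Pow(l, 2))), -1)) = Mul(2, l, Pow(Add(l, Mul(-2, Pow(l, 2))), -1)))
Mul(Add(Function('m')(Pow(Add(-5, p), 2)), -58), 115) = Mul(Add(Mul(-2, Pow(Add(-1, Mul(2, Pow(Add(-5, -3), 2))), -1)), -58), 115) = Mul(Add(Mul(-2, Pow(Add(-1, Mul(2, Pow(-8, 2))), -1)), -58), 115) = Mul(Add(Mul(-2, Pow(Add(-1, Mul(2, 64)), -1)), -58), 115) = Mul(Add(Mul(-2, Pow(Add(-1, 128), -1)), -58), 115) = Mul(Add(Mul(-2, Pow(127, -1)), -58), 115) = Mul(Add(Mul(-2, Rational(1, 127)), -58), 115) = Mul(Add(Rational(-2, 127), -58), 115) = Mul(Rational(-7368, 127), 115) = Rational(-847320, 127)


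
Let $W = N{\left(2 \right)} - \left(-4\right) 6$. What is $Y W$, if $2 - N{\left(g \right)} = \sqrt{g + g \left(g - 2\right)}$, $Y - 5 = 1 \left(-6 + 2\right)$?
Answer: $26 - \sqrt{2} \approx 24.586$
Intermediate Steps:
$Y = 1$ ($Y = 5 + 1 \left(-6 + 2\right) = 5 + 1 \left(-4\right) = 5 - 4 = 1$)
$N{\left(g \right)} = 2 - \sqrt{g + g \left(-2 + g\right)}$ ($N{\left(g \right)} = 2 - \sqrt{g + g \left(g - 2\right)} = 2 - \sqrt{g + g \left(-2 + g\right)}$)
$W = 26 - \sqrt{2}$ ($W = \left(2 - \sqrt{2 \left(-1 + 2\right)}\right) - \left(-4\right) 6 = \left(2 - \sqrt{2 \cdot 1}\right) - -24 = \left(2 - \sqrt{2}\right) + 24 = 26 - \sqrt{2} \approx 24.586$)
$Y W = 1 \left(26 - \sqrt{2}\right) = 26 - \sqrt{2}$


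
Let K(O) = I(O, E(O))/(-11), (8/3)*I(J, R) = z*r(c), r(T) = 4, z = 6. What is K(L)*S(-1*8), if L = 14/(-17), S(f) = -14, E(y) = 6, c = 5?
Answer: 126/11 ≈ 11.455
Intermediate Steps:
I(J, R) = 9 (I(J, R) = 3*(6*4)/8 = (3/8)*24 = 9)
L = -14/17 (L = 14*(-1/17) = -14/17 ≈ -0.82353)
K(O) = -9/11 (K(O) = 9/(-11) = 9*(-1/11) = -9/11)
K(L)*S(-1*8) = -9/11*(-14) = 126/11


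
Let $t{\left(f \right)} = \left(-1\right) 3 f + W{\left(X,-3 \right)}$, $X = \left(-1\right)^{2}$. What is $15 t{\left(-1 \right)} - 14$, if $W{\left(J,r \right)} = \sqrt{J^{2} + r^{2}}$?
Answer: $31 + 15 \sqrt{10} \approx 78.434$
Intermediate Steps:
$X = 1$
$t{\left(f \right)} = \sqrt{10} - 3 f$ ($t{\left(f \right)} = \left(-1\right) 3 f + \sqrt{1^{2} + \left(-3\right)^{2}} = - 3 f + \sqrt{1 + 9} = - 3 f + \sqrt{10} = \sqrt{10} - 3 f$)
$15 t{\left(-1 \right)} - 14 = 15 \left(\sqrt{10} - -3\right) - 14 = 15 \left(\sqrt{10} + 3\right) - 14 = 15 \left(3 + \sqrt{10}\right) - 14 = \left(45 + 15 \sqrt{10}\right) - 14 = 31 + 15 \sqrt{10}$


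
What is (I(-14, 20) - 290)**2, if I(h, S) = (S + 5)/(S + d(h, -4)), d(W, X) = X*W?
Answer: 484660225/5776 ≈ 83909.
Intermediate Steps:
d(W, X) = W*X
I(h, S) = (5 + S)/(S - 4*h) (I(h, S) = (S + 5)/(S + h*(-4)) = (5 + S)/(S - 4*h))
(I(-14, 20) - 290)**2 = ((5 + 20)/(20 - 4*(-14)) - 290)**2 = (25/(20 + 56) - 290)**2 = (25/76 - 290)**2 = (-22015/76)**2 = 484660225/5776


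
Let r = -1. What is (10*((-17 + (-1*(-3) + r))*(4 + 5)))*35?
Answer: -47250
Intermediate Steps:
(10*((-17 + (-1*(-3) + r))*(4 + 5)))*35 = (10*((-17 + (-1*(-3) - 1))*(4 + 5)))*35 = (10*((-17 + (3 - 1))*9))*35 = (10*((-17 + 2)*9))*35 = (10*(-15*9))*35 = (10*(-135))*35 = -1350*35 = -47250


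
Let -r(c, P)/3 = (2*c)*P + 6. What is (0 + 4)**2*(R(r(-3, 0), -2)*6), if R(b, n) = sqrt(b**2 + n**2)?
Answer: 192*sqrt(82) ≈ 1738.6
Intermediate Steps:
r(c, P) = -18 - 6*P*c (r(c, P) = -3*((2*c)*P + 6) = -3*(2*P*c + 6) = -3*(6 + 2*P*c) = -18 - 6*P*c)
(0 + 4)**2*(R(r(-3, 0), -2)*6) = (0 + 4)**2*(sqrt((-18 - 6*0*(-3))**2 + (-2)**2)*6) = 4**2*(sqrt((-18 + 0)**2 + 4)*6) = 16*(sqrt((-18)**2 + 4)*6) = 16*(sqrt(324 + 4)*6) = 16*(sqrt(328)*6) = 16*((2*sqrt(82))*6) = 16*(12*sqrt(82)) = 192*sqrt(82)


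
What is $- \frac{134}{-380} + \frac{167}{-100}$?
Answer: $- \frac{2503}{1900} \approx -1.3174$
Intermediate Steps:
$- \frac{134}{-380} + \frac{167}{-100} = \left(-134\right) \left(- \frac{1}{380}\right) + 167 \left(- \frac{1}{100}\right) = \frac{67}{190} - \frac{167}{100} = - \frac{2503}{1900}$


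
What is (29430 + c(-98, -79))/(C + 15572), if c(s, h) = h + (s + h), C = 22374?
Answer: 14587/18973 ≈ 0.76883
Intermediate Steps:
c(s, h) = s + 2*h (c(s, h) = h + (h + s) = s + 2*h)
(29430 + c(-98, -79))/(C + 15572) = (29430 + (-98 + 2*(-79)))/(22374 + 15572) = (29430 + (-98 - 158))/37946 = (29430 - 256)*(1/37946) = 29174*(1/37946) = 14587/18973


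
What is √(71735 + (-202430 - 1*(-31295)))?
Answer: 10*I*√994 ≈ 315.28*I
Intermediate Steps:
√(71735 + (-202430 - 1*(-31295))) = √(71735 + (-202430 + 31295)) = √(71735 - 171135) = √(-99400) = 10*I*√994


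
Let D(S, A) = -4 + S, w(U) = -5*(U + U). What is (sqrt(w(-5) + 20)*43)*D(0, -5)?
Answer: -172*sqrt(70) ≈ -1439.1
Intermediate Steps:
w(U) = -10*U
(sqrt(w(-5) + 20)*43)*D(0, -5) = (sqrt(-10*(-5) + 20)*43)*(-4 + 0) = (sqrt(50 + 20)*43)*(-4) = (sqrt(70)*43)*(-4) = (43*sqrt(70))*(-4) = -172*sqrt(70)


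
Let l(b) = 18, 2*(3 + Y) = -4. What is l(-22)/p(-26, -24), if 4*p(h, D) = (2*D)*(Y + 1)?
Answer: 3/8 ≈ 0.37500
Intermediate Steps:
Y = -5 (Y = -3 + (½)*(-4) = -3 - 2 = -5)
p(h, D) = -2*D (p(h, D) = ((2*D)*(-5 + 1))/4 = ((2*D)*(-4))/4 = (-8*D)/4 = -2*D)
l(-22)/p(-26, -24) = 18/((-2*(-24))) = 18/48 = 18*(1/48) = 3/8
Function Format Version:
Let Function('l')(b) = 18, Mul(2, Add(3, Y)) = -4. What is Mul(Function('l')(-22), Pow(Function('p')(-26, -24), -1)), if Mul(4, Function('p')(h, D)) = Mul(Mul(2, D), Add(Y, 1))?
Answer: Rational(3, 8) ≈ 0.37500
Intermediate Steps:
Y = -5 (Y = Add(-3, Mul(Rational(1, 2), -4)) = Add(-3, -2) = -5)
Function('p')(h, D) = Mul(-2, D) (Function('p')(h, D) = Mul(Rational(1, 4), Mul(Mul(2, D), Add(-5, 1))) = Mul(Rational(1, 4), Mul(Mul(2, D), -4)) = Mul(Rational(1, 4), Mul(-8, D)) = Mul(-2, D))
Mul(Function('l')(-22), Pow(Function('p')(-26, -24), -1)) = Mul(18, Pow(Mul(-2, -24), -1)) = Mul(18, Pow(48, -1)) = Mul(18, Rational(1, 48)) = Rational(3, 8)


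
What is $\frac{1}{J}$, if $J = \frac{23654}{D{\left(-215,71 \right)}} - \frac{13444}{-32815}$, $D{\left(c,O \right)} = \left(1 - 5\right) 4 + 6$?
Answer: $- \frac{32815}{77607157} \approx -0.00042283$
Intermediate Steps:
$D{\left(c,O \right)} = -10$ ($D{\left(c,O \right)} = \left(1 - 5\right) 4 + 6 = \left(-4\right) 4 + 6 = -16 + 6 = -10$)
$J = - \frac{77607157}{32815}$ ($J = \frac{23654}{-10} - \frac{13444}{-32815} = 23654 \left(- \frac{1}{10}\right) - - \frac{13444}{32815} = - \frac{11827}{5} + \frac{13444}{32815} = - \frac{77607157}{32815} \approx -2365.0$)
$\frac{1}{J} = \frac{1}{- \frac{77607157}{32815}} = - \frac{32815}{77607157}$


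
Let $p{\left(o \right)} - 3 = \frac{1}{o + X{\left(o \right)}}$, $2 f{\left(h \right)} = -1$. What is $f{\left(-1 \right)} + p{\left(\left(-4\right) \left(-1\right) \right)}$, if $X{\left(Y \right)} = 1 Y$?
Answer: $\frac{21}{8} \approx 2.625$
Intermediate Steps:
$f{\left(h \right)} = - \frac{1}{2}$ ($f{\left(h \right)} = \frac{1}{2} \left(-1\right) = - \frac{1}{2}$)
$X{\left(Y \right)} = Y$
$p{\left(o \right)} = 3 + \frac{1}{2 o}$ ($p{\left(o \right)} = 3 + \frac{1}{o + o} = 3 + \frac{1}{2 o}$)
$f{\left(-1 \right)} + p{\left(\left(-4\right) \left(-1\right) \right)} = - \frac{1}{2} + \left(3 + \frac{1}{2 \left(\left(-4\right) \left(-1\right)\right)}\right) = - \frac{1}{2} + \left(3 + \frac{1}{2 \cdot 4}\right) = - \frac{1}{2} + \left(3 + \frac{1}{2} \cdot \frac{1}{4}\right) = - \frac{1}{2} + \left(3 + \frac{1}{8}\right) = - \frac{1}{2} + \frac{25}{8} = \frac{21}{8}$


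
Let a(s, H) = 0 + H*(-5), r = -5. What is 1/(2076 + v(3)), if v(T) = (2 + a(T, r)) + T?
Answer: 1/2106 ≈ 0.00047483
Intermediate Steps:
a(s, H) = -5*H (a(s, H) = 0 - 5*H = -5*H)
v(T) = 27 + T (v(T) = (2 - 5*(-5)) + T = (2 + 25) + T = 27 + T)
1/(2076 + v(3)) = 1/(2076 + (27 + 3)) = 1/(2076 + 30) = 1/2106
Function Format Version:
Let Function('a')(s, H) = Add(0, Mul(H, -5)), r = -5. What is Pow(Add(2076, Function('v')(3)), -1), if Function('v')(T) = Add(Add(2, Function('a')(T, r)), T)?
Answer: Rational(1, 2106) ≈ 0.00047483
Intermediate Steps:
Function('a')(s, H) = Mul(-5, H) (Function('a')(s, H) = Add(0, Mul(-5, H)) = Mul(-5, H))
Function('v')(T) = Add(27, T) (Function('v')(T) = Add(Add(2, Mul(-5, -5)), T) = Add(Add(2, 25), T) = Add(27, T))
Pow(Add(2076, Function('v')(3)), -1) = Pow(Add(2076, Add(27, 3)), -1) = Pow(Add(2076, 30), -1) = Pow(2106, -1) = Rational(1, 2106)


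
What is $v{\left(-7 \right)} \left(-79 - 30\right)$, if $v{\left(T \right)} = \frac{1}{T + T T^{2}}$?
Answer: $\frac{109}{350} \approx 0.31143$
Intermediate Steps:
$v{\left(T \right)} = \frac{1}{T + T^{3}}$
$v{\left(-7 \right)} \left(-79 - 30\right) = \frac{-79 - 30}{-7 + \left(-7\right)^{3}} = \frac{1}{-7 - 343} \left(-109\right) = \frac{1}{-350} \left(-109\right) = \left(- \frac{1}{350}\right) \left(-109\right) = \frac{109}{350}$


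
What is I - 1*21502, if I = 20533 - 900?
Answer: -1869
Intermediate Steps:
I = 19633
I - 1*21502 = 19633 - 1*21502 = 19633 - 21502 = -1869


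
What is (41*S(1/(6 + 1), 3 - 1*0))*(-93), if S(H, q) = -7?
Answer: 26691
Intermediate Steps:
(41*S(1/(6 + 1), 3 - 1*0))*(-93) = (41*(-7))*(-93) = -287*(-93) = 26691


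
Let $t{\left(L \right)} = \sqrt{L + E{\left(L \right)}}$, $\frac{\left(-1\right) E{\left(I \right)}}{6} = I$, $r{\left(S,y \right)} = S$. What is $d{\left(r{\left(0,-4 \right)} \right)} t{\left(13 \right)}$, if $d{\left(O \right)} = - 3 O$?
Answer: $0$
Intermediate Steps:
$E{\left(I \right)} = - 6 I$
$t{\left(L \right)} = \sqrt{5} \sqrt{- L}$ ($t{\left(L \right)} = \sqrt{L - 6 L} = \sqrt{- 5 L} = \sqrt{5} \sqrt{- L}$)
$d{\left(r{\left(0,-4 \right)} \right)} t{\left(13 \right)} = \left(-3\right) 0 \sqrt{5} \sqrt{\left(-1\right) 13} = 0 \sqrt{5} \sqrt{-13} = 0 \sqrt{5} i \sqrt{13} = 0 i \sqrt{65} = 0$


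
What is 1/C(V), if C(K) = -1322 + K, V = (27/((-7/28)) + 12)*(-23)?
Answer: 1/886 ≈ 0.0011287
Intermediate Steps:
V = 2208 (V = (27/((-7*1/28)) + 12)*(-23) = (27/(-¼) + 12)*(-23) = (27*(-4) + 12)*(-23) = (-108 + 12)*(-23) = -96*(-23) = 2208)
1/C(V) = 1/(-1322 + 2208) = 1/886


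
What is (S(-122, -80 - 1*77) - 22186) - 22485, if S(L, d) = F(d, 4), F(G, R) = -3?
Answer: -44674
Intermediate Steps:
S(L, d) = -3
(S(-122, -80 - 1*77) - 22186) - 22485 = (-3 - 22186) - 22485 = -22189 - 22485 = -44674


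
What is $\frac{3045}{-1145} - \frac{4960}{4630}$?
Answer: $- \frac{395551}{106027} \approx -3.7307$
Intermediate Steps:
$\frac{3045}{-1145} - \frac{4960}{4630} = 3045 \left(- \frac{1}{1145}\right) - \frac{496}{463} = - \frac{609}{229} - \frac{496}{463} = - \frac{395551}{106027}$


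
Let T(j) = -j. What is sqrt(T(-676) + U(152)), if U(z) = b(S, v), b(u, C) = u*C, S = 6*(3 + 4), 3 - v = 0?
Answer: sqrt(802) ≈ 28.320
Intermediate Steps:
v = 3 (v = 3 - 1*0 = 3 + 0 = 3)
S = 42 (S = 6*7 = 42)
b(u, C) = C*u
U(z) = 126 (U(z) = 3*42 = 126)
sqrt(T(-676) + U(152)) = sqrt(-1*(-676) + 126) = sqrt(676 + 126) = sqrt(802)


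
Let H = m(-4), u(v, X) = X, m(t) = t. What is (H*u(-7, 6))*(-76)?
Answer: 1824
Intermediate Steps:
H = -4
(H*u(-7, 6))*(-76) = -4*6*(-76) = -24*(-76) = 1824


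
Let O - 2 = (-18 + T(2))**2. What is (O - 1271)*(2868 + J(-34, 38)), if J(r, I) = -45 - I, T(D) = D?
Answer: -2821205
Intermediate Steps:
O = 258 (O = 2 + (-18 + 2)**2 = 2 + (-16)**2 = 2 + 256 = 258)
(O - 1271)*(2868 + J(-34, 38)) = (258 - 1271)*(2868 + (-45 - 1*38)) = -1013*(2868 + (-45 - 38)) = -1013*(2868 - 83) = -1013*2785 = -2821205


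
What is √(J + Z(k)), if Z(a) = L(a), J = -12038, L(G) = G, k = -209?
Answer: I*√12247 ≈ 110.67*I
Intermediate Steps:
Z(a) = a
√(J + Z(k)) = √(-12038 - 209) = √(-12247) = I*√12247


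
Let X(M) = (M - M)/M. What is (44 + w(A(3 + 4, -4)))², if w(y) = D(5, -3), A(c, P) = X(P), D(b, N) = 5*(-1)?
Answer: 1521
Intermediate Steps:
D(b, N) = -5
X(M) = 0 (X(M) = 0/M = 0)
A(c, P) = 0
w(y) = -5
(44 + w(A(3 + 4, -4)))² = (44 - 5)² = 39² = 1521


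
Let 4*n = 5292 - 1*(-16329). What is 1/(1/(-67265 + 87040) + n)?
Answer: 79100/427555279 ≈ 0.00018501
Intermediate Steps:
n = 21621/4 (n = (5292 - 1*(-16329))/4 = (5292 + 16329)/4 = (¼)*21621 = 21621/4 ≈ 5405.3)
1/(1/(-67265 + 87040) + n) = 1/(1/(-67265 + 87040) + 21621/4) = 1/(1/19775 + 21621/4) = 1/(427555279/79100) = 79100/427555279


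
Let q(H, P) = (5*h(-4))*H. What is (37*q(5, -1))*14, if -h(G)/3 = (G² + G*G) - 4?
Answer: -1087800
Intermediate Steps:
h(G) = 12 - 6*G² (h(G) = -3*((G² + G*G) - 4) = -3*((G² + G²) - 4) = -3*(2*G² - 4) = -3*(-4 + 2*G²) = 12 - 6*G²)
q(H, P) = -420*H (q(H, P) = (5*(12 - 6*(-4)²))*H = (5*(12 - 6*16))*H = (5*(12 - 96))*H = (5*(-84))*H = -420*H)
(37*q(5, -1))*14 = (37*(-420*5))*14 = (37*(-2100))*14 = -77700*14 = -1087800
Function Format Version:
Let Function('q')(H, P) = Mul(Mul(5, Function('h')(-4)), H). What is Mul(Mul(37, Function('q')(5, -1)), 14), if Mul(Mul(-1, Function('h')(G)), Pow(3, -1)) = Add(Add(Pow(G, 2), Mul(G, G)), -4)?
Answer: -1087800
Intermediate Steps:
Function('h')(G) = Add(12, Mul(-6, Pow(G, 2))) (Function('h')(G) = Mul(-3, Add(Add(Pow(G, 2), Mul(G, G)), -4)) = Mul(-3, Add(Add(Pow(G, 2), Pow(G, 2)), -4)) = Mul(-3, Add(Mul(2, Pow(G, 2)), -4)) = Mul(-3, Add(-4, Mul(2, Pow(G, 2)))) = Add(12, Mul(-6, Pow(G, 2))))
Function('q')(H, P) = Mul(-420, H) (Function('q')(H, P) = Mul(Mul(5, Add(12, Mul(-6, Pow(-4, 2)))), H) = Mul(Mul(5, Add(12, Mul(-6, 16))), H) = Mul(Mul(5, Add(12, -96)), H) = Mul(Mul(5, -84), H) = Mul(-420, H))
Mul(Mul(37, Function('q')(5, -1)), 14) = Mul(Mul(37, Mul(-420, 5)), 14) = Mul(Mul(37, -2100), 14) = Mul(-77700, 14) = -1087800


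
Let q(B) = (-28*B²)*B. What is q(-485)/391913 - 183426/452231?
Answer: 1444514695086562/177235207903 ≈ 8150.3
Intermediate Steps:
q(B) = -28*B³
q(-485)/391913 - 183426/452231 = -28*(-485)³/391913 - 183426/452231 = -28*(-114084125)*(1/391913) - 183426*1/452231 = 3194355500*(1/391913) - 183426/452231 = 3194355500/391913 - 183426/452231 = 1444514695086562/177235207903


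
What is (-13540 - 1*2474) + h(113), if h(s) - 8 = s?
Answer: -15893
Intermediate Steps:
h(s) = 8 + s
(-13540 - 1*2474) + h(113) = (-13540 - 1*2474) + (8 + 113) = (-13540 - 2474) + 121 = -16014 + 121 = -15893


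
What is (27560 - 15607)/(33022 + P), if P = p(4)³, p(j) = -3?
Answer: 11953/32995 ≈ 0.36227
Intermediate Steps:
P = -27 (P = (-3)³ = -27)
(27560 - 15607)/(33022 + P) = (27560 - 15607)/(33022 - 27) = 11953/32995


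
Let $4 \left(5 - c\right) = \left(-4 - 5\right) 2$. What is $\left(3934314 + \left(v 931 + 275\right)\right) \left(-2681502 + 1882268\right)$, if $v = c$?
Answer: $-3151726129939$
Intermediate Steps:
$c = \frac{19}{2}$ ($c = 5 - \frac{\left(-4 - 5\right) 2}{4} = 5 - \frac{\left(-9\right) 2}{4} = 5 - - \frac{9}{2} = 5 + \frac{9}{2} = \frac{19}{2} \approx 9.5$)
$v = \frac{19}{2} \approx 9.5$
$\left(3934314 + \left(v 931 + 275\right)\right) \left(-2681502 + 1882268\right) = \left(3934314 + \left(\frac{19}{2} \cdot 931 + 275\right)\right) \left(-2681502 + 1882268\right) = \left(3934314 + \left(\frac{17689}{2} + 275\right)\right) \left(-799234\right) = \left(3934314 + \frac{18239}{2}\right) \left(-799234\right) = \frac{7886867}{2} \left(-799234\right) = -3151726129939$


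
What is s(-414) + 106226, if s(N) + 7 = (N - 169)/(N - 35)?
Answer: 47692914/449 ≈ 1.0622e+5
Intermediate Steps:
s(N) = -7 + (-169 + N)/(-35 + N) (s(N) = -7 + (N - 169)/(N - 35) = -7 + (-169 + N)/(-35 + N))
s(-414) + 106226 = 2*(38 - 3*(-414))/(-35 - 414) + 106226 = 2*(38 + 1242)/(-449) + 106226 = 2*(-1/449)*1280 + 106226 = -2560/449 + 106226 = 47692914/449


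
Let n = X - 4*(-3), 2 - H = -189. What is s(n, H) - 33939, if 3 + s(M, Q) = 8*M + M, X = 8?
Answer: -33762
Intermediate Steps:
H = 191 (H = 2 - 1*(-189) = 2 + 189 = 191)
n = 20 (n = 8 - 4*(-3) = 8 + 12 = 20)
s(M, Q) = -3 + 9*M (s(M, Q) = -3 + (8*M + M) = -3 + 9*M)
s(n, H) - 33939 = (-3 + 9*20) - 33939 = (-3 + 180) - 33939 = 177 - 33939 = -33762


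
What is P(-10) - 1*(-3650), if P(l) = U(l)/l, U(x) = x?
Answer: 3651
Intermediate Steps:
P(l) = 1 (P(l) = l/l = 1)
P(-10) - 1*(-3650) = 1 - 1*(-3650) = 1 + 3650 = 3651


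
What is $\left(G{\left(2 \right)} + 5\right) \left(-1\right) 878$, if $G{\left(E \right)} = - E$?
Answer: $-2634$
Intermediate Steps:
$\left(G{\left(2 \right)} + 5\right) \left(-1\right) 878 = \left(\left(-1\right) 2 + 5\right) \left(-1\right) 878 = \left(-2 + 5\right) \left(-1\right) 878 = 3 \left(-1\right) 878 = \left(-3\right) 878 = -2634$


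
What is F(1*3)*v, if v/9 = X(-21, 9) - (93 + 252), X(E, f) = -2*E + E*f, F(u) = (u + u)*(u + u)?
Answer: -159408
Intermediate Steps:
F(u) = 4*u² (F(u) = (2*u)*(2*u) = 4*u²)
v = -4428 (v = 9*(-21*(-2 + 9) - (93 + 252)) = 9*(-21*7 - 1*345) = 9*(-147 - 345) = 9*(-492) = -4428)
F(1*3)*v = (4*(1*3)²)*(-4428) = (4*3²)*(-4428) = (4*9)*(-4428) = 36*(-4428) = -159408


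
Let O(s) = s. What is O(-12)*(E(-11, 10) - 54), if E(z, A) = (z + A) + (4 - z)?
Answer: 480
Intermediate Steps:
E(z, A) = 4 + A (E(z, A) = (A + z) + (4 - z) = 4 + A)
O(-12)*(E(-11, 10) - 54) = -12*((4 + 10) - 54) = -12*(14 - 54) = -12*(-40) = 480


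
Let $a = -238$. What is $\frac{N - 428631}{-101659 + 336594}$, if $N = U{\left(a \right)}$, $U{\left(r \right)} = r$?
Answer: $- \frac{428869}{234935} \approx -1.8255$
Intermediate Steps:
$N = -238$
$\frac{N - 428631}{-101659 + 336594} = \frac{-238 - 428631}{-101659 + 336594} = - \frac{428869}{234935}$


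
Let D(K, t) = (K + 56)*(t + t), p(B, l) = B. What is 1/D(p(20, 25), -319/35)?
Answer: -35/48488 ≈ -0.00072183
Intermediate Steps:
D(K, t) = 2*t*(56 + K) (D(K, t) = (56 + K)*(2*t) = 2*t*(56 + K))
1/D(p(20, 25), -319/35) = 1/(2*(-319/35)*(56 + 20)) = 1/(2*(-319*1/35)*76) = 1/(2*(-319/35)*76) = 1/(-48488/35) = -35/48488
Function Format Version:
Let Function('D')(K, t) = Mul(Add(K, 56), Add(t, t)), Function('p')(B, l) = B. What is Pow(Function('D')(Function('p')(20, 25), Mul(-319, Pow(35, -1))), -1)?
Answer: Rational(-35, 48488) ≈ -0.00072183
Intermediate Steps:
Function('D')(K, t) = Mul(2, t, Add(56, K)) (Function('D')(K, t) = Mul(Add(56, K), Mul(2, t)) = Mul(2, t, Add(56, K)))
Pow(Function('D')(Function('p')(20, 25), Mul(-319, Pow(35, -1))), -1) = Pow(Mul(2, Mul(-319, Pow(35, -1)), Add(56, 20)), -1) = Pow(Mul(2, Mul(-319, Rational(1, 35)), 76), -1) = Pow(Mul(2, Rational(-319, 35), 76), -1) = Pow(Rational(-48488, 35), -1) = Rational(-35, 48488)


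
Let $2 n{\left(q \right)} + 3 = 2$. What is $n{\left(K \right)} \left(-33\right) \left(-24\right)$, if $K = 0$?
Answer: $-396$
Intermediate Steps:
$n{\left(q \right)} = - \frac{1}{2}$ ($n{\left(q \right)} = - \frac{3}{2} + \frac{1}{2} \cdot 2 = - \frac{3}{2} + 1 = - \frac{1}{2}$)
$n{\left(K \right)} \left(-33\right) \left(-24\right) = \left(- \frac{1}{2}\right) \left(-33\right) \left(-24\right) = \frac{33}{2} \left(-24\right) = -396$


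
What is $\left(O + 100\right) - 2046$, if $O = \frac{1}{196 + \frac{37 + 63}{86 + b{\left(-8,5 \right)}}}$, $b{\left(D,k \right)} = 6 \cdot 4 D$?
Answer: $- \frac{20117695}{10338} \approx -1946.0$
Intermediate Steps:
$b{\left(D,k \right)} = 24 D$
$O = \frac{53}{10338}$ ($O = \frac{1}{196 + \frac{37 + 63}{86 + 24 \left(-8\right)}} = \frac{1}{196 + \frac{100}{86 - 192}} = \frac{1}{196 + \frac{100}{-106}} = \frac{1}{196 + 100 \left(- \frac{1}{106}\right)} = \frac{1}{196 - \frac{50}{53}} = \frac{1}{\frac{10338}{53}} = \frac{53}{10338} \approx 0.0051267$)
$\left(O + 100\right) - 2046 = \left(\frac{53}{10338} + 100\right) - 2046 = \frac{1033853}{10338} - 2046 = - \frac{20117695}{10338}$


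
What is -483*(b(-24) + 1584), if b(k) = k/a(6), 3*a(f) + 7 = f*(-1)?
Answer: -9980712/13 ≈ -7.6775e+5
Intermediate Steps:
a(f) = -7/3 - f/3 (a(f) = -7/3 + (f*(-1))/3 = -7/3 + (-f)/3 = -7/3 - f/3)
b(k) = -3*k/13 (b(k) = k/(-7/3 - 1/3*6) = k/(-7/3 - 2) = k/(-13/3) = k*(-3/13) = -3*k/13)
-483*(b(-24) + 1584) = -483*(-3/13*(-24) + 1584) = -483*(72/13 + 1584) = -483*20664/13 = -9980712/13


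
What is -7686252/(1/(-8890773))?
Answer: 68336721752796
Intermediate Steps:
-7686252/(1/(-8890773)) = -7686252/(-1/8890773) = -7686252*(-8890773) = 68336721752796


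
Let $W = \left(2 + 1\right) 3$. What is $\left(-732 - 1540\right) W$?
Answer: $-20448$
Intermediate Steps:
$W = 9$ ($W = 3 \cdot 3 = 9$)
$\left(-732 - 1540\right) W = \left(-732 - 1540\right) 9 = \left(-2272\right) 9 = -20448$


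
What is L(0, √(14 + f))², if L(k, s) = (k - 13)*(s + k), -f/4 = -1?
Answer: 3042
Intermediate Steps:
f = 4 (f = -4*(-1) = 4)
L(k, s) = (-13 + k)*(k + s)
L(0, √(14 + f))² = (0² - 13*0 - 13*√(14 + 4) + 0*√(14 + 4))² = (0 + 0 - 39*√2 + 0*√18)² = (0 + 0 - 39*√2 + 0*(3*√2))² = (0 + 0 - 39*√2 + 0)² = (-39*√2)² = 3042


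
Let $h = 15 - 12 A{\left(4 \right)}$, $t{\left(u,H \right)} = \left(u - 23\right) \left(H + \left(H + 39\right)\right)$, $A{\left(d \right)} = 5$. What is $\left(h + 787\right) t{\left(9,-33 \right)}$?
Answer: $280476$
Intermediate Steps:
$t{\left(u,H \right)} = \left(-23 + u\right) \left(39 + 2 H\right)$ ($t{\left(u,H \right)} = \left(-23 + u\right) \left(H + \left(39 + H\right)\right) = \left(-23 + u\right) \left(39 + 2 H\right)$)
$h = -45$ ($h = 15 - 60 = -45$)
$\left(h + 787\right) t{\left(9,-33 \right)} = \left(-45 + 787\right) \left(-897 - -1518 + 39 \cdot 9 + 2 \left(-33\right) 9\right) = 742 \left(-897 + 1518 + 351 - 594\right) = 742 \cdot 378 = 280476$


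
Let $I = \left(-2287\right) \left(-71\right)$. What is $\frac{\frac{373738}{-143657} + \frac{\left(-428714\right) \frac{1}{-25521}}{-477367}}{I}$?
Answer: $- \frac{413933453798624}{25835014031577006693} \approx -1.6022 \cdot 10^{-5}$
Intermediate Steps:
$I = 162377$
$\frac{\frac{373738}{-143657} + \frac{\left(-428714\right) \frac{1}{-25521}}{-477367}}{I} = \frac{\frac{373738}{-143657} + \frac{\left(-428714\right) \frac{1}{-25521}}{-477367}}{162377} = \left(373738 \left(- \frac{1}{143657}\right) + \left(-428714\right) \left(- \frac{1}{25521}\right) \left(- \frac{1}{477367}\right)\right) \frac{1}{162377} = \left(- \frac{373738}{143657} + \frac{428714}{25521} \left(- \frac{1}{477367}\right)\right) \frac{1}{162377} = \left(- \frac{373738}{143657} - \frac{38974}{1107534837}\right) \frac{1}{162377} = \left(- \frac{413933453798624}{159105132078909}\right) \frac{1}{162377} = - \frac{413933453798624}{25835014031577006693}$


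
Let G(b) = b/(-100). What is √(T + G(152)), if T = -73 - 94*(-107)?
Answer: √249587/5 ≈ 99.917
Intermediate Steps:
G(b) = -b/100 (G(b) = b*(-1/100) = -b/100)
T = 9985 (T = -73 + 10058 = 9985)
√(T + G(152)) = √(9985 - 1/100*152) = √(9985 - 38/25) = √(249587/25) = √249587/5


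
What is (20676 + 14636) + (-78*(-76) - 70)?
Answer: 41170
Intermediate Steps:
(20676 + 14636) + (-78*(-76) - 70) = 35312 + (5928 - 70) = 35312 + 5858 = 41170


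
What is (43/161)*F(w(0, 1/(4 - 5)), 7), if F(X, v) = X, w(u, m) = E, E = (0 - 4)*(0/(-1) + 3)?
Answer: -516/161 ≈ -3.2050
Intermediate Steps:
E = -12 (E = -4*(0*(-1) + 3) = -4*(0 + 3) = -4*3 = -12)
w(u, m) = -12
(43/161)*F(w(0, 1/(4 - 5)), 7) = (43/161)*(-12) = -516/161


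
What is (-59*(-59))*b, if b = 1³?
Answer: 3481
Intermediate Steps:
b = 1
(-59*(-59))*b = -59*(-59)*1 = 3481*1 = 3481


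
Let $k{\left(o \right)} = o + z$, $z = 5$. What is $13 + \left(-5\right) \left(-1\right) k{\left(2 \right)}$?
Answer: $48$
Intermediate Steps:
$k{\left(o \right)} = 5 + o$ ($k{\left(o \right)} = o + 5 = 5 + o$)
$13 + \left(-5\right) \left(-1\right) k{\left(2 \right)} = 13 + \left(-5\right) \left(-1\right) \left(5 + 2\right) = 13 + 5 \cdot 7 = 13 + 35 = 48$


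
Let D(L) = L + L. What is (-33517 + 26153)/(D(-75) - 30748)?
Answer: 526/2207 ≈ 0.23833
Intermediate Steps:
D(L) = 2*L
(-33517 + 26153)/(D(-75) - 30748) = (-33517 + 26153)/(2*(-75) - 30748) = -7364/(-150 - 30748) = -7364/(-30898) = -7364*(-1/30898) = 526/2207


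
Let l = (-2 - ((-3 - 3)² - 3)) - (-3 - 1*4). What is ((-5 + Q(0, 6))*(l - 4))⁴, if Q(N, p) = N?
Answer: 655360000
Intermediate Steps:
l = -28 (l = (-2 - ((-6)² - 3)) - (-3 - 4) = (-2 - (36 - 3)) - 1*(-7) = (-2 - 1*33) + 7 = (-2 - 33) + 7 = -35 + 7 = -28)
((-5 + Q(0, 6))*(l - 4))⁴ = ((-5 + 0)*(-28 - 4))⁴ = (-5*(-32))⁴ = 160⁴ = 655360000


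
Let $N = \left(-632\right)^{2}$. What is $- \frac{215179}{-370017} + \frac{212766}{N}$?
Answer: $\frac{82337346959}{73896835104} \approx 1.1142$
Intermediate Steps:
$N = 399424$
$- \frac{215179}{-370017} + \frac{212766}{N} = - \frac{215179}{-370017} + \frac{212766}{399424} = \left(-215179\right) \left(- \frac{1}{370017}\right) + 212766 \cdot \frac{1}{399424} = \frac{215179}{370017} + \frac{106383}{199712} = \frac{82337346959}{73896835104}$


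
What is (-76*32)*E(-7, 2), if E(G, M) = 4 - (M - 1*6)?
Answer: -19456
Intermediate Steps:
E(G, M) = 10 - M (E(G, M) = 4 - (M - 6) = 4 - (-6 + M) = 4 + (6 - M) = 10 - M)
(-76*32)*E(-7, 2) = (-76*32)*(10 - 1*2) = -2432*(10 - 2) = -2432*8 = -19456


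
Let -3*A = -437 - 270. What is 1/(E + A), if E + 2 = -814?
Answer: -3/1741 ≈ -0.0017231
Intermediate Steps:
E = -816 (E = -2 - 814 = -816)
A = 707/3 (A = -(-437 - 270)/3 = -1/3*(-707) = 707/3 ≈ 235.67)
1/(E + A) = 1/(-816 + 707/3) = 1/(-1741/3) = -3/1741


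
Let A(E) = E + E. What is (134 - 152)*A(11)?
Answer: -396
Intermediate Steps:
A(E) = 2*E
(134 - 152)*A(11) = (134 - 152)*(2*11) = -18*22 = -396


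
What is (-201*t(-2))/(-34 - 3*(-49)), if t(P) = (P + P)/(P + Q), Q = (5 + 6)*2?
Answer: 201/565 ≈ 0.35575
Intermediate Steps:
Q = 22 (Q = 11*2 = 22)
t(P) = 2*P/(22 + P) (t(P) = (P + P)/(P + 22) = (2*P)/(22 + P) = 2*P/(22 + P))
(-201*t(-2))/(-34 - 3*(-49)) = (-402*(-2)/(22 - 2))/(-34 - 3*(-49)) = (-402*(-2)/20)/(-34 + 147) = -402*(-2)/20/113 = -201*(-⅕)*(1/113) = (201/5)*(1/113) = 201/565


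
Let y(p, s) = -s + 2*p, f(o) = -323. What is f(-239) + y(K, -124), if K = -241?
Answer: -681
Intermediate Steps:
f(-239) + y(K, -124) = -323 + (-1*(-124) + 2*(-241)) = -323 + (124 - 482) = -323 - 358 = -681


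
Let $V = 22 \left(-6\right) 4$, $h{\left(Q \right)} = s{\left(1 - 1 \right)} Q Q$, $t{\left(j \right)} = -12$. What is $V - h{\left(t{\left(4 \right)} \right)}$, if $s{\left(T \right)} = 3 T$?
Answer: $-528$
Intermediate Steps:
$h{\left(Q \right)} = 0$ ($h{\left(Q \right)} = 3 \left(1 - 1\right) Q Q = 3 \cdot 0 Q Q = 0 Q Q = 0 Q = 0$)
$V = -528$ ($V = \left(-132\right) 4 = -528$)
$V - h{\left(t{\left(4 \right)} \right)} = -528 - 0 = -528 + 0 = -528$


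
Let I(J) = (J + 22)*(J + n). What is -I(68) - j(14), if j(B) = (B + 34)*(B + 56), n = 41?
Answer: -13170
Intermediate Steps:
I(J) = (22 + J)*(41 + J) (I(J) = (J + 22)*(J + 41) = (22 + J)*(41 + J))
j(B) = (34 + B)*(56 + B)
-I(68) - j(14) = -(902 + 68² + 63*68) - (1904 + 14² + 90*14) = -(902 + 4624 + 4284) - (1904 + 196 + 1260) = -1*9810 - 1*3360 = -9810 - 3360 = -13170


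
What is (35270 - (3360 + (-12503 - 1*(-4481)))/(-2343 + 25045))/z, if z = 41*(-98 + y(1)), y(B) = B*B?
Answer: -400352101/45142927 ≈ -8.8685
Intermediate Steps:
y(B) = B**2
z = -3977 (z = 41*(-98 + 1**2) = 41*(-98 + 1) = 41*(-97) = -3977)
(35270 - (3360 + (-12503 - 1*(-4481)))/(-2343 + 25045))/z = (35270 - (3360 + (-12503 - 1*(-4481)))/(-2343 + 25045))/(-3977) = (35270 - (3360 + (-12503 + 4481))/22702)*(-1/3977) = (35270 - (3360 - 8022)/22702)*(-1/3977) = (35270 - (-4662)/22702)*(-1/3977) = (35270 - 1*(-2331/11351))*(-1/3977) = (35270 + 2331/11351)*(-1/3977) = (400352101/11351)*(-1/3977) = -400352101/45142927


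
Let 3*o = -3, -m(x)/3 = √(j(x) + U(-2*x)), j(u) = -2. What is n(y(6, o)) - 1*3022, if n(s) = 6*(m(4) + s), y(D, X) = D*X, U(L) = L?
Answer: -3058 - 18*I*√10 ≈ -3058.0 - 56.921*I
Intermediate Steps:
m(x) = -3*√(-2 - 2*x)
o = -1 (o = (⅓)*(-3) = -1)
n(s) = 6*s - 18*I*√10 (n(s) = 6*(-3*√(-2 - 2*4) + s) = 6*(-3*√(-2 - 8) + s) = 6*(-3*I*√10 + s) = 6*(s - 3*I*√10) = 6*s - 18*I*√10)
n(y(6, o)) - 1*3022 = (6*(6*(-1)) - 18*I*√10) - 1*3022 = (6*(-6) - 18*I*√10) - 3022 = (-36 - 18*I*√10) - 3022 = -3058 - 18*I*√10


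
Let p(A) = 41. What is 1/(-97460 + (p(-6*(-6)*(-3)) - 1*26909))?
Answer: -1/124328 ≈ -8.0432e-6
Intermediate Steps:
1/(-97460 + (p(-6*(-6)*(-3)) - 1*26909)) = 1/(-97460 + (41 - 1*26909)) = 1/(-97460 + (41 - 26909)) = 1/(-97460 - 26868) = 1/(-124328) = -1/124328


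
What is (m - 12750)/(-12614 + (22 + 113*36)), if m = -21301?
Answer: 34051/8524 ≈ 3.9947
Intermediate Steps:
(m - 12750)/(-12614 + (22 + 113*36)) = (-21301 - 12750)/(-12614 + (22 + 113*36)) = -34051/(-12614 + (22 + 4068)) = -34051/(-12614 + 4090) = -34051/(-8524) = -34051*(-1/8524) = 34051/8524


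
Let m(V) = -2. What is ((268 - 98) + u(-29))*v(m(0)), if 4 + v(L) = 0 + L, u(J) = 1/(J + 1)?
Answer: -14277/14 ≈ -1019.8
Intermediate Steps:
u(J) = 1/(1 + J)
v(L) = -4 + L (v(L) = -4 + (0 + L) = -4 + L)
((268 - 98) + u(-29))*v(m(0)) = ((268 - 98) + 1/(1 - 29))*(-4 - 2) = (170 + 1/(-28))*(-6) = (170 - 1/28)*(-6) = (4759/28)*(-6) = -14277/14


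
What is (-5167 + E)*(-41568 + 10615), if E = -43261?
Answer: 1498991884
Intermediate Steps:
(-5167 + E)*(-41568 + 10615) = (-5167 - 43261)*(-41568 + 10615) = -48428*(-30953) = 1498991884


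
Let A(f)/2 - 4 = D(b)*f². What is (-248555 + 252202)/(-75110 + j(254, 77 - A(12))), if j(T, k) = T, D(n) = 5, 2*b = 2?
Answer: -3647/74856 ≈ -0.048720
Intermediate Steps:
b = 1 (b = (½)*2 = 1)
A(f) = 8 + 10*f² (A(f) = 8 + 2*(5*f²) = 8 + 10*f²)
(-248555 + 252202)/(-75110 + j(254, 77 - A(12))) = (-248555 + 252202)/(-75110 + 254) = 3647/(-74856) = 3647*(-1/74856) = -3647/74856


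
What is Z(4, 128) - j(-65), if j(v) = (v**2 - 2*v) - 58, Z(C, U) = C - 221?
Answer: -4514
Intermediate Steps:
Z(C, U) = -221 + C
j(v) = -58 + v**2 - 2*v
Z(4, 128) - j(-65) = (-221 + 4) - (-58 + (-65)**2 - 2*(-65)) = -217 - (-58 + 4225 + 130) = -217 - 1*4297 = -217 - 4297 = -4514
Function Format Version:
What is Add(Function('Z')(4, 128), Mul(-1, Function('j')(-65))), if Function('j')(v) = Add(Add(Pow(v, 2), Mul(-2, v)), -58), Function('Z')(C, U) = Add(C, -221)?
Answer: -4514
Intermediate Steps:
Function('Z')(C, U) = Add(-221, C)
Function('j')(v) = Add(-58, Pow(v, 2), Mul(-2, v))
Add(Function('Z')(4, 128), Mul(-1, Function('j')(-65))) = Add(Add(-221, 4), Mul(-1, Add(-58, Pow(-65, 2), Mul(-2, -65)))) = Add(-217, Mul(-1, Add(-58, 4225, 130))) = Add(-217, Mul(-1, 4297)) = Add(-217, -4297) = -4514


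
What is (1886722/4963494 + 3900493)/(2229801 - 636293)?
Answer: 2420009436158/988670924619 ≈ 2.4477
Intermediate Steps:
(1886722/4963494 + 3900493)/(2229801 - 636293) = (1886722*(1/4963494) + 3900493)/1593508 = (943361/2481747 + 3900493)*(1/1593508) = (9680037744632/2481747)*(1/1593508) = 2420009436158/988670924619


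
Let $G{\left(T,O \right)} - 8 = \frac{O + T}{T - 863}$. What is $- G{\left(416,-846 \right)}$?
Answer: $- \frac{4006}{447} \approx -8.962$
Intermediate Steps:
$G{\left(T,O \right)} = 8 + \frac{O + T}{-863 + T}$ ($G{\left(T,O \right)} = 8 + \frac{O + T}{T - 863} = 8 + \frac{O + T}{-863 + T}$)
$- G{\left(416,-846 \right)} = - \frac{-6904 - 846 + 9 \cdot 416}{-863 + 416} = - \frac{-6904 - 846 + 3744}{-447} = - \frac{\left(-1\right) \left(-4006\right)}{447} = \left(-1\right) \frac{4006}{447} = - \frac{4006}{447}$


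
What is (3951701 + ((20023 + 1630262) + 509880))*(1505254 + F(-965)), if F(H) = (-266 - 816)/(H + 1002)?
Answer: 340390084487656/37 ≈ 9.1997e+12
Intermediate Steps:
F(H) = -1082/(1002 + H)
(3951701 + ((20023 + 1630262) + 509880))*(1505254 + F(-965)) = (3951701 + ((20023 + 1630262) + 509880))*(1505254 - 1082/(1002 - 965)) = (3951701 + (1650285 + 509880))*(1505254 - 1082/37) = (3951701 + 2160165)*(1505254 - 1082*1/37) = 6111866*(1505254 - 1082/37) = 6111866*(55693316/37) = 340390084487656/37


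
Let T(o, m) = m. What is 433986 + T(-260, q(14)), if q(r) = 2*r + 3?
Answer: 434017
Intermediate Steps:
q(r) = 3 + 2*r
433986 + T(-260, q(14)) = 433986 + (3 + 2*14) = 433986 + (3 + 28) = 433986 + 31 = 434017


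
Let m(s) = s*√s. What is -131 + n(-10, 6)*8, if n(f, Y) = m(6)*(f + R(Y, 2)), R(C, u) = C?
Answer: -131 - 192*√6 ≈ -601.30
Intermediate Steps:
m(s) = s^(3/2)
n(f, Y) = 6*√6*(Y + f) (n(f, Y) = 6^(3/2)*(f + Y) = (6*√6)*(Y + f) = 6*√6*(Y + f))
-131 + n(-10, 6)*8 = -131 + (6*√6*(6 - 10))*8 = -131 + (6*√6*(-4))*8 = -131 - 24*√6*8 = -131 - 192*√6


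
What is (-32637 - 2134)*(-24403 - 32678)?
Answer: 1984763451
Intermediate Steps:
(-32637 - 2134)*(-24403 - 32678) = -34771*(-57081) = 1984763451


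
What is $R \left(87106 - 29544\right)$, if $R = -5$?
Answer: $-287810$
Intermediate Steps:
$R \left(87106 - 29544\right) = - 5 \left(87106 - 29544\right) = \left(-5\right) 57562 = -287810$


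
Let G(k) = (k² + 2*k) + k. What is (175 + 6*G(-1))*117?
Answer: 19071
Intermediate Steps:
G(k) = k² + 3*k
(175 + 6*G(-1))*117 = (175 + 6*(-(3 - 1)))*117 = (175 + 6*(-1*2))*117 = (175 + 6*(-2))*117 = (175 - 12)*117 = 163*117 = 19071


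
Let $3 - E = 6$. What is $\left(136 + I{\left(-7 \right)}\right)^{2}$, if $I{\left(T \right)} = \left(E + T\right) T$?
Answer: $42436$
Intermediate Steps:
$E = -3$ ($E = 3 - 6 = -3$)
$I{\left(T \right)} = T \left(-3 + T\right)$ ($I{\left(T \right)} = \left(-3 + T\right) T = T \left(-3 + T\right)$)
$\left(136 + I{\left(-7 \right)}\right)^{2} = \left(136 - 7 \left(-3 - 7\right)\right)^{2} = \left(136 - -70\right)^{2} = \left(136 + 70\right)^{2} = 206^{2} = 42436$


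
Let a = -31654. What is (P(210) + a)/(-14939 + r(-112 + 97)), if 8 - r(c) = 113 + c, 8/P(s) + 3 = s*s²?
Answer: 293147599030/139183523913 ≈ 2.1062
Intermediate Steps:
P(s) = 8/(-3 + s³) (P(s) = 8/(-3 + s*s²) = 8/(-3 + s³))
r(c) = -105 - c (r(c) = 8 - (113 + c) = 8 + (-113 - c) = -105 - c)
(P(210) + a)/(-14939 + r(-112 + 97)) = (8/(-3 + 210³) - 31654)/(-14939 + (-105 - (-112 + 97))) = (8/(-3 + 9261000) - 31654)/(-14939 + (-105 - 1*(-15))) = (8/9260997 - 31654)/(-14939 + (-105 + 15)) = (8*(1/9260997) - 31654)/(-14939 - 90) = (8/9260997 - 31654)/(-15029) = -293147599030/9260997*(-1/15029) = 293147599030/139183523913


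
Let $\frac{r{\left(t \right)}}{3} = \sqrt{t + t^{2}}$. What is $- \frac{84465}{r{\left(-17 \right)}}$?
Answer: $- \frac{28155 \sqrt{17}}{68} \approx -1707.1$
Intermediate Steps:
$r{\left(t \right)} = 3 \sqrt{t + t^{2}}$
$- \frac{84465}{r{\left(-17 \right)}} = - \frac{84465}{3 \sqrt{- 17 \left(1 - 17\right)}} = - \frac{84465}{3 \sqrt{\left(-17\right) \left(-16\right)}} = - \frac{84465}{3 \sqrt{272}} = - \frac{84465}{3 \cdot 4 \sqrt{17}} = - \frac{84465}{12 \sqrt{17}} = - 84465 \frac{\sqrt{17}}{204} = - \frac{28155 \sqrt{17}}{68}$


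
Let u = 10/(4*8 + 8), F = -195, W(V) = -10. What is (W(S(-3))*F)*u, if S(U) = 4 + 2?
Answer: 975/2 ≈ 487.50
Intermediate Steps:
S(U) = 6
u = 1/4 (u = 10/(32 + 8) = 10/40 = 10*(1/40) = 1/4 ≈ 0.25000)
(W(S(-3))*F)*u = -10*(-195)*(1/4) = 1950*(1/4) = 975/2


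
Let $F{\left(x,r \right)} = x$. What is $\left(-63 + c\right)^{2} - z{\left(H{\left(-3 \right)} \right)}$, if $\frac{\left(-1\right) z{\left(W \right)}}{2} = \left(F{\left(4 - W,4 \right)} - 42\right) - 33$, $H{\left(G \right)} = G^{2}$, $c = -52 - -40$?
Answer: $5465$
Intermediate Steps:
$c = -12$ ($c = -52 + 40 = -12$)
$z{\left(W \right)} = 142 + 2 W$ ($z{\left(W \right)} = - 2 \left(\left(\left(4 - W\right) - 42\right) - 33\right) = - 2 \left(\left(-38 - W\right) - 33\right) = - 2 \left(-71 - W\right) = 142 + 2 W$)
$\left(-63 + c\right)^{2} - z{\left(H{\left(-3 \right)} \right)} = \left(-63 - 12\right)^{2} - \left(142 + 2 \left(-3\right)^{2}\right) = \left(-75\right)^{2} - \left(142 + 2 \cdot 9\right) = 5625 - \left(142 + 18\right) = 5625 - 160 = 5465$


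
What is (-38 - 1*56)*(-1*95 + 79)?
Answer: 1504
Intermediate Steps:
(-38 - 1*56)*(-1*95 + 79) = (-38 - 56)*(-95 + 79) = -94*(-16) = 1504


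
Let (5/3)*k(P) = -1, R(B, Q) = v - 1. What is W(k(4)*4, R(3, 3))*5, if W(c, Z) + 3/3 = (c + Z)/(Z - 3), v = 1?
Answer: -1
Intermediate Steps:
R(B, Q) = 0 (R(B, Q) = 1 - 1 = 0)
k(P) = -⅗ (k(P) = (⅗)*(-1) = -⅗)
W(c, Z) = -1 + (Z + c)/(-3 + Z) (W(c, Z) = -1 + (c + Z)/(Z - 3) = -1 + (Z + c)/(-3 + Z))
W(k(4)*4, R(3, 3))*5 = ((3 - ⅗*4)/(-3 + 0))*5 = ((3 - 12/5)/(-3))*5 = -⅓*⅗*5 = -⅕*5 = -1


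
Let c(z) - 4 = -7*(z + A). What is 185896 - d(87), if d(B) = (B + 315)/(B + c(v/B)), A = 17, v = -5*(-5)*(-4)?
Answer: 161375215/868 ≈ 1.8592e+5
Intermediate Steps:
v = -100 (v = 25*(-4) = -100)
c(z) = -115 - 7*z (c(z) = 4 - 7*(z + 17) = 4 - 7*(17 + z) = 4 + (-119 - 7*z) = -115 - 7*z)
d(B) = (315 + B)/(-115 + B + 700/B) (d(B) = (B + 315)/(B + (-115 - (-700)/B)) = (315 + B)/(B + (-115 + 700/B)) = (315 + B)/(-115 + B + 700/B))
185896 - d(87) = 185896 - 87*(315 + 87)/(700 + 87*(-115 + 87)) = 185896 - 87*402/(700 + 87*(-28)) = 185896 - 87*402/(700 - 2436) = 185896 - 87*402/(-1736) = 185896 - 87*(-1)*402/1736 = 185896 - 1*(-17487/868) = 185896 + 17487/868 = 161375215/868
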